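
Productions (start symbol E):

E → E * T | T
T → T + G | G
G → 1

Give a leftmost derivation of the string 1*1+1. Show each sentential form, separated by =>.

E=>E*T=>T*T=>G*T=>1*T=>1*T+G=>1*G+G=>1*1+G=>1*1+1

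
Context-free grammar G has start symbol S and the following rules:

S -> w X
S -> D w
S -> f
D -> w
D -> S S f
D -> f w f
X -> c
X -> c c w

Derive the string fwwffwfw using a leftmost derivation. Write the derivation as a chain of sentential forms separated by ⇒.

S ⇒ Dw ⇒ SSfw ⇒ fSfw ⇒ fDwfw ⇒ fSSfwfw ⇒ fDwSfwfw ⇒ fwwSfwfw ⇒ fwwffwfw

S ⇒ Dw   [S -> D w]
Dw ⇒ SSfw   [D -> S S f]
SSfw ⇒ fSfw   [S -> f]
fSfw ⇒ fDwfw   [S -> D w]
fDwfw ⇒ fSSfwfw   [D -> S S f]
fSSfwfw ⇒ fDwSfwfw   [S -> D w]
fDwSfwfw ⇒ fwwSfwfw   [D -> w]
fwwSfwfw ⇒ fwwffwfw   [S -> f]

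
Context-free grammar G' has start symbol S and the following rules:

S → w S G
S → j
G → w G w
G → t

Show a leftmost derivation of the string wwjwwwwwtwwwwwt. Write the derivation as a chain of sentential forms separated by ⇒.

S ⇒ wSG   [S → w S G]
wSG ⇒ wwSGG   [S → w S G]
wwSGG ⇒ wwjGG   [S → j]
wwjGG ⇒ wwjwGwG   [G → w G w]
wwjwGwG ⇒ wwjwwGwwG   [G → w G w]
wwjwwGwwG ⇒ wwjwwwGwwwG   [G → w G w]
wwjwwwGwwwG ⇒ wwjwwwwGwwwwG   [G → w G w]
wwjwwwwGwwwwG ⇒ wwjwwwwwGwwwwwG   [G → w G w]
wwjwwwwwGwwwwwG ⇒ wwjwwwwwtwwwwwG   [G → t]
wwjwwwwwtwwwwwG ⇒ wwjwwwwwtwwwwwt   [G → t]

S⇒wSG⇒wwSGG⇒wwjGG⇒wwjwGwG⇒wwjwwGwwG⇒wwjwwwGwwwG⇒wwjwwwwGwwwwG⇒wwjwwwwwGwwwwwG⇒wwjwwwwwtwwwwwG⇒wwjwwwwwtwwwwwt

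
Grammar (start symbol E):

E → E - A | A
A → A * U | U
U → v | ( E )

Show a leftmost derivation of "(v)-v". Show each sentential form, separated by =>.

E => E-A => A-A => U-A => (E)-A => (A)-A => (U)-A => (v)-A => (v)-U => (v)-v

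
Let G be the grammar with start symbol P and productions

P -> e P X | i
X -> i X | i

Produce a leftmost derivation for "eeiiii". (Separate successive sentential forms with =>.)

P => ePX   [P -> e P X]
ePX => eePXX   [P -> e P X]
eePXX => eeiXX   [P -> i]
eeiXX => eeiiX   [X -> i]
eeiiX => eeiiiX   [X -> i X]
eeiiiX => eeiiii   [X -> i]

P => ePX => eePXX => eeiXX => eeiiX => eeiiiX => eeiiii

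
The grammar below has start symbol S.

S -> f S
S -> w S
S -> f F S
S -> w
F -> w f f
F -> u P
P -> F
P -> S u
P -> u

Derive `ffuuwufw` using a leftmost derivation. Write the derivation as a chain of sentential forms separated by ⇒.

S ⇒ fS   [S -> f S]
fS ⇒ ffFS   [S -> f F S]
ffFS ⇒ ffuPS   [F -> u P]
ffuPS ⇒ ffuFS   [P -> F]
ffuFS ⇒ ffuuPS   [F -> u P]
ffuuPS ⇒ ffuuSuS   [P -> S u]
ffuuSuS ⇒ ffuuwuS   [S -> w]
ffuuwuS ⇒ ffuuwufS   [S -> f S]
ffuuwufS ⇒ ffuuwufw   [S -> w]

S ⇒ fS ⇒ ffFS ⇒ ffuPS ⇒ ffuFS ⇒ ffuuPS ⇒ ffuuSuS ⇒ ffuuwuS ⇒ ffuuwufS ⇒ ffuuwufw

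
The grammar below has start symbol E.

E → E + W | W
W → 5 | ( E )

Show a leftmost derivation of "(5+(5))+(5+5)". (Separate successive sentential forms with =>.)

E => E+W   [E → E + W]
E+W => W+W   [E → W]
W+W => (E)+W   [W → ( E )]
(E)+W => (E+W)+W   [E → E + W]
(E+W)+W => (W+W)+W   [E → W]
(W+W)+W => (5+W)+W   [W → 5]
(5+W)+W => (5+(E))+W   [W → ( E )]
(5+(E))+W => (5+(W))+W   [E → W]
(5+(W))+W => (5+(5))+W   [W → 5]
(5+(5))+W => (5+(5))+(E)   [W → ( E )]
(5+(5))+(E) => (5+(5))+(E+W)   [E → E + W]
(5+(5))+(E+W) => (5+(5))+(W+W)   [E → W]
(5+(5))+(W+W) => (5+(5))+(5+W)   [W → 5]
(5+(5))+(5+W) => (5+(5))+(5+5)   [W → 5]

E => E+W => W+W => (E)+W => (E+W)+W => (W+W)+W => (5+W)+W => (5+(E))+W => (5+(W))+W => (5+(5))+W => (5+(5))+(E) => (5+(5))+(E+W) => (5+(5))+(W+W) => (5+(5))+(5+W) => (5+(5))+(5+5)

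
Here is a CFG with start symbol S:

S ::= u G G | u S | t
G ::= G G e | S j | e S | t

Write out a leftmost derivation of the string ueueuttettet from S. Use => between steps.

S => uGG   [S ::= u G G]
uGG => uGGeG   [G ::= G G e]
uGGeG => ueSGeG   [G ::= e S]
ueSGeG => ueuGGGeG   [S ::= u G G]
ueuGGGeG => ueueSGGeG   [G ::= e S]
ueueSGGeG => ueueuGGGGeG   [S ::= u G G]
ueueuGGGGeG => ueueutGGGeG   [G ::= t]
ueueutGGGeG => ueueuttGGeG   [G ::= t]
ueueuttGGeG => ueueutteSGeG   [G ::= e S]
ueueutteSGeG => ueueuttetGeG   [S ::= t]
ueueuttetGeG => ueueuttetteG   [G ::= t]
ueueuttetteG => ueueuttettet   [G ::= t]

S => uGG => uGGeG => ueSGeG => ueuGGGeG => ueueSGGeG => ueueuGGGGeG => ueueutGGGeG => ueueuttGGeG => ueueutteSGeG => ueueuttetGeG => ueueuttetteG => ueueuttettet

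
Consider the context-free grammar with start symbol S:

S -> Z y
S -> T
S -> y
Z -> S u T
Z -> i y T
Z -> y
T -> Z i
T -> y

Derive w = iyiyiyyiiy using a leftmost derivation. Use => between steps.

S => Zy   [S -> Z y]
Zy => iyTy   [Z -> i y T]
iyTy => iyZiy   [T -> Z i]
iyZiy => iyiyTiy   [Z -> i y T]
iyiyTiy => iyiyZiiy   [T -> Z i]
iyiyZiiy => iyiyiyTiiy   [Z -> i y T]
iyiyiyTiiy => iyiyiyyiiy   [T -> y]

S => Zy => iyTy => iyZiy => iyiyTiy => iyiyZiiy => iyiyiyTiiy => iyiyiyyiiy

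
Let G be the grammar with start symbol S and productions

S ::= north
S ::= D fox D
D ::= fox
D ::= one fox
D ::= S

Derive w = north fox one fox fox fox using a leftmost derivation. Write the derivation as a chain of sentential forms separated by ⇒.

S ⇒ D fox D   [S ::= D fox D]
D fox D ⇒ S fox D   [D ::= S]
S fox D ⇒ north fox D   [S ::= north]
north fox D ⇒ north fox S   [D ::= S]
north fox S ⇒ north fox D fox D   [S ::= D fox D]
north fox D fox D ⇒ north fox one fox fox D   [D ::= one fox]
north fox one fox fox D ⇒ north fox one fox fox fox   [D ::= fox]

S ⇒ D fox D ⇒ S fox D ⇒ north fox D ⇒ north fox S ⇒ north fox D fox D ⇒ north fox one fox fox D ⇒ north fox one fox fox fox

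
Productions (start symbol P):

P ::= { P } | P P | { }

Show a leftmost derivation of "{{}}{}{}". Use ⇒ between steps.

P⇒PP⇒PPP⇒{P}PP⇒{{}}PP⇒{{}}{}P⇒{{}}{}{}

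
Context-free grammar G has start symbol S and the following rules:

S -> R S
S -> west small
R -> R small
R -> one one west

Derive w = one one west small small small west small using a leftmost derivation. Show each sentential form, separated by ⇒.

S ⇒ R S ⇒ R small S ⇒ R small small S ⇒ R small small small S ⇒ one one west small small small S ⇒ one one west small small small west small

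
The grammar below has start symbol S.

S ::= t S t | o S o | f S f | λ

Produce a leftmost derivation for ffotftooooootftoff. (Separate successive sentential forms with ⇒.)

S ⇒ fSf ⇒ ffSff ⇒ ffoSoff ⇒ ffotStoff ⇒ ffotfSftoff ⇒ ffotftStftoff ⇒ ffotftoSotftoff ⇒ ffotftooSootftoff ⇒ ffotftoooSoootftoff ⇒ ffotftooooootftoff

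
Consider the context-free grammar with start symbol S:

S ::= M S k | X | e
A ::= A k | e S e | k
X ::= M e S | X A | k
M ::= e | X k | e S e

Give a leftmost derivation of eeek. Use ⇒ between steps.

S ⇒ X   [S ::= X]
X ⇒ XA   [X ::= X A]
XA ⇒ MeSA   [X ::= M e S]
MeSA ⇒ eeSA   [M ::= e]
eeSA ⇒ eeeA   [S ::= e]
eeeA ⇒ eeek   [A ::= k]

S ⇒ X ⇒ XA ⇒ MeSA ⇒ eeSA ⇒ eeeA ⇒ eeek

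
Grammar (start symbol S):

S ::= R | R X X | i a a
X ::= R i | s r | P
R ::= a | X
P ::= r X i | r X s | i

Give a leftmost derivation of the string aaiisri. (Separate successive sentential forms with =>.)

S => RXX => aXX => aRiX => aXiX => aRiiX => aaiiX => aaiiRi => aaiiXi => aaiisri

S => RXX   [S ::= R X X]
RXX => aXX   [R ::= a]
aXX => aRiX   [X ::= R i]
aRiX => aXiX   [R ::= X]
aXiX => aRiiX   [X ::= R i]
aRiiX => aaiiX   [R ::= a]
aaiiX => aaiiRi   [X ::= R i]
aaiiRi => aaiiXi   [R ::= X]
aaiiXi => aaiisri   [X ::= s r]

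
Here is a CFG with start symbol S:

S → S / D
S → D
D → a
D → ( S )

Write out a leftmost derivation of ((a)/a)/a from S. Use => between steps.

S => S/D   [S → S / D]
S/D => D/D   [S → D]
D/D => (S)/D   [D → ( S )]
(S)/D => (S/D)/D   [S → S / D]
(S/D)/D => (D/D)/D   [S → D]
(D/D)/D => ((S)/D)/D   [D → ( S )]
((S)/D)/D => ((D)/D)/D   [S → D]
((D)/D)/D => ((a)/D)/D   [D → a]
((a)/D)/D => ((a)/a)/D   [D → a]
((a)/a)/D => ((a)/a)/a   [D → a]

S => S/D => D/D => (S)/D => (S/D)/D => (D/D)/D => ((S)/D)/D => ((D)/D)/D => ((a)/D)/D => ((a)/a)/D => ((a)/a)/a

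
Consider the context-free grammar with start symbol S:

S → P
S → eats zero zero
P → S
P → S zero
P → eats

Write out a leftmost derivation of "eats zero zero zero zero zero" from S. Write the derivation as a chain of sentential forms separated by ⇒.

S ⇒ P ⇒ S zero ⇒ P zero ⇒ S zero zero ⇒ P zero zero ⇒ S zero zero zero ⇒ eats zero zero zero zero zero

S ⇒ P   [S → P]
P ⇒ S zero   [P → S zero]
S zero ⇒ P zero   [S → P]
P zero ⇒ S zero zero   [P → S zero]
S zero zero ⇒ P zero zero   [S → P]
P zero zero ⇒ S zero zero zero   [P → S zero]
S zero zero zero ⇒ eats zero zero zero zero zero   [S → eats zero zero]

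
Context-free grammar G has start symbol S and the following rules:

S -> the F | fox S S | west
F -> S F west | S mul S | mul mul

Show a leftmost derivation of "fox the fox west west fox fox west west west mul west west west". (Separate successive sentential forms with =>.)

S => fox S S   [S -> fox S S]
fox S S => fox the F S   [S -> the F]
fox the F S => fox the S F west S   [F -> S F west]
fox the S F west S => fox the fox S S F west S   [S -> fox S S]
fox the fox S S F west S => fox the fox west S F west S   [S -> west]
fox the fox west S F west S => fox the fox west west F west S   [S -> west]
fox the fox west west F west S => fox the fox west west S mul S west S   [F -> S mul S]
fox the fox west west S mul S west S => fox the fox west west fox S S mul S west S   [S -> fox S S]
fox the fox west west fox S S mul S west S => fox the fox west west fox fox S S S mul S west S   [S -> fox S S]
fox the fox west west fox fox S S S mul S west S => fox the fox west west fox fox west S S mul S west S   [S -> west]
fox the fox west west fox fox west S S mul S west S => fox the fox west west fox fox west west S mul S west S   [S -> west]
fox the fox west west fox fox west west S mul S west S => fox the fox west west fox fox west west west mul S west S   [S -> west]
fox the fox west west fox fox west west west mul S west S => fox the fox west west fox fox west west west mul west west S   [S -> west]
fox the fox west west fox fox west west west mul west west S => fox the fox west west fox fox west west west mul west west west   [S -> west]

S => fox S S => fox the F S => fox the S F west S => fox the fox S S F west S => fox the fox west S F west S => fox the fox west west F west S => fox the fox west west S mul S west S => fox the fox west west fox S S mul S west S => fox the fox west west fox fox S S S mul S west S => fox the fox west west fox fox west S S mul S west S => fox the fox west west fox fox west west S mul S west S => fox the fox west west fox fox west west west mul S west S => fox the fox west west fox fox west west west mul west west S => fox the fox west west fox fox west west west mul west west west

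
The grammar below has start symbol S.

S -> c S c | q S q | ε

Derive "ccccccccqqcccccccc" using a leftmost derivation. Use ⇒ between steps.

S⇒cSc⇒ccScc⇒cccSccc⇒ccccScccc⇒cccccSccccc⇒ccccccScccccc⇒cccccccSccccccc⇒ccccccccScccccccc⇒ccccccccqSqcccccccc⇒ccccccccqqcccccccc

S ⇒ cSc   [S -> c S c]
cSc ⇒ ccScc   [S -> c S c]
ccScc ⇒ cccSccc   [S -> c S c]
cccSccc ⇒ ccccScccc   [S -> c S c]
ccccScccc ⇒ cccccSccccc   [S -> c S c]
cccccSccccc ⇒ ccccccScccccc   [S -> c S c]
ccccccScccccc ⇒ cccccccSccccccc   [S -> c S c]
cccccccSccccccc ⇒ ccccccccScccccccc   [S -> c S c]
ccccccccScccccccc ⇒ ccccccccqSqcccccccc   [S -> q S q]
ccccccccqSqcccccccc ⇒ ccccccccqqcccccccc   [S -> ε]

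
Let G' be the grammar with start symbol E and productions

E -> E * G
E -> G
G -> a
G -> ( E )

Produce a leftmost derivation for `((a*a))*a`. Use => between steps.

E => E*G => G*G => (E)*G => (G)*G => ((E))*G => ((E*G))*G => ((G*G))*G => ((a*G))*G => ((a*a))*G => ((a*a))*a

E => E*G   [E -> E * G]
E*G => G*G   [E -> G]
G*G => (E)*G   [G -> ( E )]
(E)*G => (G)*G   [E -> G]
(G)*G => ((E))*G   [G -> ( E )]
((E))*G => ((E*G))*G   [E -> E * G]
((E*G))*G => ((G*G))*G   [E -> G]
((G*G))*G => ((a*G))*G   [G -> a]
((a*G))*G => ((a*a))*G   [G -> a]
((a*a))*G => ((a*a))*a   [G -> a]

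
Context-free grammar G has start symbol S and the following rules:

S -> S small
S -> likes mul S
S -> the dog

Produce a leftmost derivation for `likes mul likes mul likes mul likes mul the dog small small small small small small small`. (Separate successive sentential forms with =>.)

S => likes mul S => likes mul S small => likes mul S small small => likes mul likes mul S small small => likes mul likes mul likes mul S small small => likes mul likes mul likes mul S small small small => likes mul likes mul likes mul S small small small small => likes mul likes mul likes mul S small small small small small => likes mul likes mul likes mul S small small small small small small => likes mul likes mul likes mul likes mul S small small small small small small => likes mul likes mul likes mul likes mul S small small small small small small small => likes mul likes mul likes mul likes mul the dog small small small small small small small

S => likes mul S   [S -> likes mul S]
likes mul S => likes mul S small   [S -> S small]
likes mul S small => likes mul S small small   [S -> S small]
likes mul S small small => likes mul likes mul S small small   [S -> likes mul S]
likes mul likes mul S small small => likes mul likes mul likes mul S small small   [S -> likes mul S]
likes mul likes mul likes mul S small small => likes mul likes mul likes mul S small small small   [S -> S small]
likes mul likes mul likes mul S small small small => likes mul likes mul likes mul S small small small small   [S -> S small]
likes mul likes mul likes mul S small small small small => likes mul likes mul likes mul S small small small small small   [S -> S small]
likes mul likes mul likes mul S small small small small small => likes mul likes mul likes mul S small small small small small small   [S -> S small]
likes mul likes mul likes mul S small small small small small small => likes mul likes mul likes mul likes mul S small small small small small small   [S -> likes mul S]
likes mul likes mul likes mul likes mul S small small small small small small => likes mul likes mul likes mul likes mul S small small small small small small small   [S -> S small]
likes mul likes mul likes mul likes mul S small small small small small small small => likes mul likes mul likes mul likes mul the dog small small small small small small small   [S -> the dog]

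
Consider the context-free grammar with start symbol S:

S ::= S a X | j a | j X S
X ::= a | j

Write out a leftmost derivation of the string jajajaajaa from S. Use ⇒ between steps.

S ⇒ SaX   [S ::= S a X]
SaX ⇒ jXSaX   [S ::= j X S]
jXSaX ⇒ jaSaX   [X ::= a]
jaSaX ⇒ jaSaXaX   [S ::= S a X]
jaSaXaX ⇒ jajXSaXaX   [S ::= j X S]
jajXSaXaX ⇒ jajaSaXaX   [X ::= a]
jajaSaXaX ⇒ jajajaaXaX   [S ::= j a]
jajajaaXaX ⇒ jajajaajaX   [X ::= j]
jajajaajaX ⇒ jajajaajaa   [X ::= a]

S ⇒ SaX ⇒ jXSaX ⇒ jaSaX ⇒ jaSaXaX ⇒ jajXSaXaX ⇒ jajaSaXaX ⇒ jajajaaXaX ⇒ jajajaajaX ⇒ jajajaajaa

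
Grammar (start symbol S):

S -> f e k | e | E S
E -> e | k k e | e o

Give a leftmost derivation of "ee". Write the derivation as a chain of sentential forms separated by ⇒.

S ⇒ ES ⇒ eS ⇒ ee

S ⇒ ES   [S -> E S]
ES ⇒ eS   [E -> e]
eS ⇒ ee   [S -> e]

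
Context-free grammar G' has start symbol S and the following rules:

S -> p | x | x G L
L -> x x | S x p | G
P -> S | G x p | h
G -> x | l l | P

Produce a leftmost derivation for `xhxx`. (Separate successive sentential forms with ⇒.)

S ⇒ xGL ⇒ xPL ⇒ xhL ⇒ xhxx

S ⇒ xGL   [S -> x G L]
xGL ⇒ xPL   [G -> P]
xPL ⇒ xhL   [P -> h]
xhL ⇒ xhxx   [L -> x x]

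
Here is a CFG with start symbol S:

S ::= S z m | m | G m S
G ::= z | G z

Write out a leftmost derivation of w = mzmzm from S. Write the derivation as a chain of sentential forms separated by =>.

S => Szm   [S ::= S z m]
Szm => Szmzm   [S ::= S z m]
Szmzm => mzmzm   [S ::= m]

S => Szm => Szmzm => mzmzm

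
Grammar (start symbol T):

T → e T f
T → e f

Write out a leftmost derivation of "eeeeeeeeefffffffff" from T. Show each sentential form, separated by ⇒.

T ⇒ eTf ⇒ eeTff ⇒ eeeTfff ⇒ eeeeTffff ⇒ eeeeeTfffff ⇒ eeeeeeTffffff ⇒ eeeeeeeTfffffff ⇒ eeeeeeeeTffffffff ⇒ eeeeeeeeefffffffff

T ⇒ eTf   [T → e T f]
eTf ⇒ eeTff   [T → e T f]
eeTff ⇒ eeeTfff   [T → e T f]
eeeTfff ⇒ eeeeTffff   [T → e T f]
eeeeTffff ⇒ eeeeeTfffff   [T → e T f]
eeeeeTfffff ⇒ eeeeeeTffffff   [T → e T f]
eeeeeeTffffff ⇒ eeeeeeeTfffffff   [T → e T f]
eeeeeeeTfffffff ⇒ eeeeeeeeTffffffff   [T → e T f]
eeeeeeeeTffffffff ⇒ eeeeeeeeefffffffff   [T → e f]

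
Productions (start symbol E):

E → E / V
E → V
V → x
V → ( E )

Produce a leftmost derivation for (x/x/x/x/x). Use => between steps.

E => V   [E → V]
V => (E)   [V → ( E )]
(E) => (E/V)   [E → E / V]
(E/V) => (E/V/V)   [E → E / V]
(E/V/V) => (E/V/V/V)   [E → E / V]
(E/V/V/V) => (E/V/V/V/V)   [E → E / V]
(E/V/V/V/V) => (V/V/V/V/V)   [E → V]
(V/V/V/V/V) => (x/V/V/V/V)   [V → x]
(x/V/V/V/V) => (x/x/V/V/V)   [V → x]
(x/x/V/V/V) => (x/x/x/V/V)   [V → x]
(x/x/x/V/V) => (x/x/x/x/V)   [V → x]
(x/x/x/x/V) => (x/x/x/x/x)   [V → x]

E => V => (E) => (E/V) => (E/V/V) => (E/V/V/V) => (E/V/V/V/V) => (V/V/V/V/V) => (x/V/V/V/V) => (x/x/V/V/V) => (x/x/x/V/V) => (x/x/x/x/V) => (x/x/x/x/x)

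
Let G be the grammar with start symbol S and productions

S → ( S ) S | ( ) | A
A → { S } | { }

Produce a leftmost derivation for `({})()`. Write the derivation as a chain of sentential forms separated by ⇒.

S ⇒ (S)S ⇒ (A)S ⇒ ({})S ⇒ ({})()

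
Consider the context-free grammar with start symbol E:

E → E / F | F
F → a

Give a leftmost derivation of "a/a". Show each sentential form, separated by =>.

E => E/F   [E → E / F]
E/F => F/F   [E → F]
F/F => a/F   [F → a]
a/F => a/a   [F → a]

E => E/F => F/F => a/F => a/a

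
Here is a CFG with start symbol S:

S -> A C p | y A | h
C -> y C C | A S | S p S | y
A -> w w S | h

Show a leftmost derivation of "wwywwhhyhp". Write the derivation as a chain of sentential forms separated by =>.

S => ACp   [S -> A C p]
ACp => wwSCp   [A -> w w S]
wwSCp => wwyACp   [S -> y A]
wwyACp => wwywwSCp   [A -> w w S]
wwywwSCp => wwywwhCp   [S -> h]
wwywwhCp => wwywwhASp   [C -> A S]
wwywwhASp => wwywwhhSp   [A -> h]
wwywwhhSp => wwywwhhyAp   [S -> y A]
wwywwhhyAp => wwywwhhyhp   [A -> h]

S => ACp => wwSCp => wwyACp => wwywwSCp => wwywwhCp => wwywwhASp => wwywwhhSp => wwywwhhyAp => wwywwhhyhp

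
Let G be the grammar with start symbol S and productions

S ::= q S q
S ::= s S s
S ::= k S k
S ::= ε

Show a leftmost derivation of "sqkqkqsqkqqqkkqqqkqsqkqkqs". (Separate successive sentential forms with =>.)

S=>sSs=>sqSqs=>sqkSkqs=>sqkqSqkqs=>sqkqkSkqkqs=>sqkqkqSqkqkqs=>sqkqkqsSsqkqkqs=>sqkqkqsqSqsqkqkqs=>sqkqkqsqkSkqsqkqkqs=>sqkqkqsqkqSqkqsqkqkqs=>sqkqkqsqkqqSqqkqsqkqkqs=>sqkqkqsqkqqqSqqqkqsqkqkqs=>sqkqkqsqkqqqkSkqqqkqsqkqkqs=>sqkqkqsqkqqqkkqqqkqsqkqkqs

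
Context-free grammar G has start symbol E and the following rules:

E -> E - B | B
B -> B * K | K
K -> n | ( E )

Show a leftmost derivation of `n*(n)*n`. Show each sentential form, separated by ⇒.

E ⇒ B   [E -> B]
B ⇒ B*K   [B -> B * K]
B*K ⇒ B*K*K   [B -> B * K]
B*K*K ⇒ K*K*K   [B -> K]
K*K*K ⇒ n*K*K   [K -> n]
n*K*K ⇒ n*(E)*K   [K -> ( E )]
n*(E)*K ⇒ n*(B)*K   [E -> B]
n*(B)*K ⇒ n*(K)*K   [B -> K]
n*(K)*K ⇒ n*(n)*K   [K -> n]
n*(n)*K ⇒ n*(n)*n   [K -> n]

E ⇒ B ⇒ B*K ⇒ B*K*K ⇒ K*K*K ⇒ n*K*K ⇒ n*(E)*K ⇒ n*(B)*K ⇒ n*(K)*K ⇒ n*(n)*K ⇒ n*(n)*n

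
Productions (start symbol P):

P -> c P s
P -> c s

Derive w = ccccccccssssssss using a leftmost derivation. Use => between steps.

P => cPs => ccPss => cccPsss => ccccPssss => cccccPsssss => ccccccPssssss => cccccccPsssssss => ccccccccssssssss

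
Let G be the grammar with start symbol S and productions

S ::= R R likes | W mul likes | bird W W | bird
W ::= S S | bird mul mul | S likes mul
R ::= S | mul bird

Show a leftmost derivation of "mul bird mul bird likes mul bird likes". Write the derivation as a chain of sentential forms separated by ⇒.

S ⇒ R R likes ⇒ S R likes ⇒ R R likes R likes ⇒ mul bird R likes R likes ⇒ mul bird mul bird likes R likes ⇒ mul bird mul bird likes mul bird likes

S ⇒ R R likes   [S ::= R R likes]
R R likes ⇒ S R likes   [R ::= S]
S R likes ⇒ R R likes R likes   [S ::= R R likes]
R R likes R likes ⇒ mul bird R likes R likes   [R ::= mul bird]
mul bird R likes R likes ⇒ mul bird mul bird likes R likes   [R ::= mul bird]
mul bird mul bird likes R likes ⇒ mul bird mul bird likes mul bird likes   [R ::= mul bird]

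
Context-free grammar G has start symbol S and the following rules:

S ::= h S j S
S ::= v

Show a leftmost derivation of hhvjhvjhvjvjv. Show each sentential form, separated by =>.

S => hSjS => hhSjSjS => hhvjSjS => hhvjhSjSjS => hhvjhvjSjS => hhvjhvjhSjSjS => hhvjhvjhvjSjS => hhvjhvjhvjvjS => hhvjhvjhvjvjv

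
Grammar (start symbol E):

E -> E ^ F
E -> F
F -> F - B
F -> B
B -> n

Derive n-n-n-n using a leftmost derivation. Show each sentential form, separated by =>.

E => F   [E -> F]
F => F-B   [F -> F - B]
F-B => F-B-B   [F -> F - B]
F-B-B => F-B-B-B   [F -> F - B]
F-B-B-B => B-B-B-B   [F -> B]
B-B-B-B => n-B-B-B   [B -> n]
n-B-B-B => n-n-B-B   [B -> n]
n-n-B-B => n-n-n-B   [B -> n]
n-n-n-B => n-n-n-n   [B -> n]

E => F => F-B => F-B-B => F-B-B-B => B-B-B-B => n-B-B-B => n-n-B-B => n-n-n-B => n-n-n-n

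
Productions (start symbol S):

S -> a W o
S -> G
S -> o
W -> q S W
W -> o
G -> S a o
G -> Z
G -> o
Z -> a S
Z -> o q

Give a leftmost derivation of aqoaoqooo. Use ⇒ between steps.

S ⇒ aWo ⇒ aqSWo ⇒ aqGWo ⇒ aqSaoWo ⇒ aqoaoWo ⇒ aqoaoqSWo ⇒ aqoaoqoWo ⇒ aqoaoqooo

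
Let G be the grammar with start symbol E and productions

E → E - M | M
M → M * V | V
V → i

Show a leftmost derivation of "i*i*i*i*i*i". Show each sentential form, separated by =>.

E => M => M*V => M*V*V => M*V*V*V => M*V*V*V*V => M*V*V*V*V*V => V*V*V*V*V*V => i*V*V*V*V*V => i*i*V*V*V*V => i*i*i*V*V*V => i*i*i*i*V*V => i*i*i*i*i*V => i*i*i*i*i*i

E => M   [E → M]
M => M*V   [M → M * V]
M*V => M*V*V   [M → M * V]
M*V*V => M*V*V*V   [M → M * V]
M*V*V*V => M*V*V*V*V   [M → M * V]
M*V*V*V*V => M*V*V*V*V*V   [M → M * V]
M*V*V*V*V*V => V*V*V*V*V*V   [M → V]
V*V*V*V*V*V => i*V*V*V*V*V   [V → i]
i*V*V*V*V*V => i*i*V*V*V*V   [V → i]
i*i*V*V*V*V => i*i*i*V*V*V   [V → i]
i*i*i*V*V*V => i*i*i*i*V*V   [V → i]
i*i*i*i*V*V => i*i*i*i*i*V   [V → i]
i*i*i*i*i*V => i*i*i*i*i*i   [V → i]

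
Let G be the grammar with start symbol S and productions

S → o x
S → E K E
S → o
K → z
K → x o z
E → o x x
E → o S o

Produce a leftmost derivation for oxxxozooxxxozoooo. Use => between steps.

S => EKE => oxxKE => oxxxozE => oxxxozoSo => oxxxozoEKEo => oxxxozooxxKEo => oxxxozooxxxozEo => oxxxozooxxxozoSoo => oxxxozooxxxozoooo

S => EKE   [S → E K E]
EKE => oxxKE   [E → o x x]
oxxKE => oxxxozE   [K → x o z]
oxxxozE => oxxxozoSo   [E → o S o]
oxxxozoSo => oxxxozoEKEo   [S → E K E]
oxxxozoEKEo => oxxxozooxxKEo   [E → o x x]
oxxxozooxxKEo => oxxxozooxxxozEo   [K → x o z]
oxxxozooxxxozEo => oxxxozooxxxozoSoo   [E → o S o]
oxxxozooxxxozoSoo => oxxxozooxxxozoooo   [S → o]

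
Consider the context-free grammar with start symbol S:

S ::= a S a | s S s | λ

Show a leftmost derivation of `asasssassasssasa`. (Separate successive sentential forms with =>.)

S => aSa   [S ::= a S a]
aSa => asSsa   [S ::= s S s]
asSsa => asaSasa   [S ::= a S a]
asaSasa => asasSsasa   [S ::= s S s]
asasSsasa => asassSssasa   [S ::= s S s]
asassSssasa => asasssSsssasa   [S ::= s S s]
asasssSsssasa => asasssaSasssasa   [S ::= a S a]
asasssaSasssasa => asasssasSsasssasa   [S ::= s S s]
asasssasSsasssasa => asasssassasssasa   [S ::= λ]

S => aSa => asSsa => asaSasa => asasSsasa => asassSssasa => asasssSsssasa => asasssaSasssasa => asasssasSsasssasa => asasssassasssasa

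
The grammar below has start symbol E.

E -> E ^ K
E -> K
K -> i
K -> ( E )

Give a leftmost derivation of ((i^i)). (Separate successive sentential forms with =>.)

E=>K=>(E)=>(K)=>((E))=>((E^K))=>((K^K))=>((i^K))=>((i^i))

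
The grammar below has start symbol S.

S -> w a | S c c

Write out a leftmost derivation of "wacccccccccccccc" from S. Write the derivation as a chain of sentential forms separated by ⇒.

S⇒Scc⇒Scccc⇒Scccccc⇒Scccccccc⇒Scccccccccc⇒Scccccccccccc⇒Scccccccccccccc⇒wacccccccccccccc

S ⇒ Scc   [S -> S c c]
Scc ⇒ Scccc   [S -> S c c]
Scccc ⇒ Scccccc   [S -> S c c]
Scccccc ⇒ Scccccccc   [S -> S c c]
Scccccccc ⇒ Scccccccccc   [S -> S c c]
Scccccccccc ⇒ Scccccccccccc   [S -> S c c]
Scccccccccccc ⇒ Scccccccccccccc   [S -> S c c]
Scccccccccccccc ⇒ wacccccccccccccc   [S -> w a]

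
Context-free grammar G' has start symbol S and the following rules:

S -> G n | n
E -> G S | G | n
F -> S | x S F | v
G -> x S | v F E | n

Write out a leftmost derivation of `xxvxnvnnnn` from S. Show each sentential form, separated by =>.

S => Gn   [S -> G n]
Gn => xSn   [G -> x S]
xSn => xGnn   [S -> G n]
xGnn => xxSnn   [G -> x S]
xxSnn => xxGnnn   [S -> G n]
xxGnnn => xxvFEnnn   [G -> v F E]
xxvFEnnn => xxvxSFEnnn   [F -> x S F]
xxvxSFEnnn => xxvxnFEnnn   [S -> n]
xxvxnFEnnn => xxvxnvEnnn   [F -> v]
xxvxnvEnnn => xxvxnvnnnn   [E -> n]

S=>Gn=>xSn=>xGnn=>xxSnn=>xxGnnn=>xxvFEnnn=>xxvxSFEnnn=>xxvxnFEnnn=>xxvxnvEnnn=>xxvxnvnnnn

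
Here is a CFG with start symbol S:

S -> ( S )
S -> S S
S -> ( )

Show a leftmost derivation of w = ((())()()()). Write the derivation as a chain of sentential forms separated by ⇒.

S⇒(S)⇒(SS)⇒(SSS)⇒(SSSS)⇒((S)SSS)⇒((())SSS)⇒((())()SS)⇒((())()()S)⇒((())()()())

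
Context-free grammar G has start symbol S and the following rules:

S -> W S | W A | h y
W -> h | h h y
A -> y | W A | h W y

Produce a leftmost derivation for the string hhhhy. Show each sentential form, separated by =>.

S => WA => hA => hWA => hhA => hhhWy => hhhhy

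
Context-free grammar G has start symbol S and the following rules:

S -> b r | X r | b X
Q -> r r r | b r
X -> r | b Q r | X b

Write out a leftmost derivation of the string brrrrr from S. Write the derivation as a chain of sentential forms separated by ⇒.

S ⇒ Xr   [S -> X r]
Xr ⇒ bQrr   [X -> b Q r]
bQrr ⇒ brrrrr   [Q -> r r r]

S⇒Xr⇒bQrr⇒brrrrr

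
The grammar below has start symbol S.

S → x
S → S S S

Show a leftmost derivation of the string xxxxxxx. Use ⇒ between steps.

S⇒SSS⇒SSSSS⇒SSSSSSS⇒xSSSSSS⇒xxSSSSS⇒xxxSSSS⇒xxxxSSS⇒xxxxxSS⇒xxxxxxS⇒xxxxxxx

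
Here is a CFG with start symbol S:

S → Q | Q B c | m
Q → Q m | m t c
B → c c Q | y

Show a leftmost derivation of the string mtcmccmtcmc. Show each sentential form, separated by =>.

S => QBc => QmBc => mtcmBc => mtcmccQc => mtcmccQmc => mtcmccmtcmc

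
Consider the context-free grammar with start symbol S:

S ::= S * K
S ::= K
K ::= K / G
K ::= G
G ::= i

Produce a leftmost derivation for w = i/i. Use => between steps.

S => K   [S ::= K]
K => K/G   [K ::= K / G]
K/G => G/G   [K ::= G]
G/G => i/G   [G ::= i]
i/G => i/i   [G ::= i]

S => K => K/G => G/G => i/G => i/i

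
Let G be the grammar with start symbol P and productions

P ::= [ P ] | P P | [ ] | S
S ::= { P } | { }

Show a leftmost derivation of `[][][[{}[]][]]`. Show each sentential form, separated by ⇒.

P ⇒ PP ⇒ PPP ⇒ []PP ⇒ [][]P ⇒ [][][P] ⇒ [][][PP] ⇒ [][][[P]P] ⇒ [][][[PP]P] ⇒ [][][[SP]P] ⇒ [][][[{}P]P] ⇒ [][][[{}[]]P] ⇒ [][][[{}[]][]]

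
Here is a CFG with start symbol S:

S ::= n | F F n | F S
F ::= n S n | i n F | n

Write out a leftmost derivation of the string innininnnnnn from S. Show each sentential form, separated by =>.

S => FS => inFS => innSnS => innFFnnS => inninFFnnS => innininFFnnS => innininnFnnS => innininnnnnS => innininnnnnn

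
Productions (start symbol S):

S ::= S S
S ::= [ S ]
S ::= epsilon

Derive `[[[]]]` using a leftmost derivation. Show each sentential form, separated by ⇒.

S ⇒ SS   [S ::= S S]
SS ⇒ [S]S   [S ::= [ S ]]
[S]S ⇒ [SS]S   [S ::= S S]
[SS]S ⇒ [SSS]S   [S ::= S S]
[SSS]S ⇒ [[S]SS]S   [S ::= [ S ]]
[[S]SS]S ⇒ [[[S]]SS]S   [S ::= [ S ]]
[[[S]]SS]S ⇒ [[[]]SS]S   [S ::= epsilon]
[[[]]SS]S ⇒ [[[]]S]S   [S ::= epsilon]
[[[]]S]S ⇒ [[[]]]S   [S ::= epsilon]
[[[]]]S ⇒ [[[]]]   [S ::= epsilon]

S ⇒ SS ⇒ [S]S ⇒ [SS]S ⇒ [SSS]S ⇒ [[S]SS]S ⇒ [[[S]]SS]S ⇒ [[[]]SS]S ⇒ [[[]]S]S ⇒ [[[]]]S ⇒ [[[]]]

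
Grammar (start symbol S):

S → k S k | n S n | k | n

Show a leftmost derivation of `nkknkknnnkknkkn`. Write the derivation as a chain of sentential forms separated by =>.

S => nSn   [S → n S n]
nSn => nkSkn   [S → k S k]
nkSkn => nkkSkkn   [S → k S k]
nkkSkkn => nkknSnkkn   [S → n S n]
nkknSnkkn => nkknkSknkkn   [S → k S k]
nkknkSknkkn => nkknkkSkknkkn   [S → k S k]
nkknkkSkknkkn => nkknkknSnkknkkn   [S → n S n]
nkknkknSnkknkkn => nkknkknnnkknkkn   [S → n]

S => nSn => nkSkn => nkkSkkn => nkknSnkkn => nkknkSknkkn => nkknkkSkknkkn => nkknkknSnkknkkn => nkknkknnnkknkkn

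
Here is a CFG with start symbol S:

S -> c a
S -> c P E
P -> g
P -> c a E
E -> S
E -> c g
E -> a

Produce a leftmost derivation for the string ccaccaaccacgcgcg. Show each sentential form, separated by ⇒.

S⇒cPE⇒ccaEE⇒ccaSE⇒ccacPEE⇒ccaccaEEE⇒ccaccaaEE⇒ccaccaaSE⇒ccaccaacPEE⇒ccaccaaccaEEE⇒ccaccaaccacgEE⇒ccaccaaccacgcgE⇒ccaccaaccacgcgcg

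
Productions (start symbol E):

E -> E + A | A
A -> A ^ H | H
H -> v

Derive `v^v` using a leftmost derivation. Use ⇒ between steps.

E ⇒ A ⇒ A^H ⇒ H^H ⇒ v^H ⇒ v^v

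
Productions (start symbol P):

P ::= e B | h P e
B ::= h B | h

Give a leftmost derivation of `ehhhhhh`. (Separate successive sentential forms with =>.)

P => eB => ehB => ehhB => ehhhB => ehhhhB => ehhhhhB => ehhhhhh

P => eB   [P ::= e B]
eB => ehB   [B ::= h B]
ehB => ehhB   [B ::= h B]
ehhB => ehhhB   [B ::= h B]
ehhhB => ehhhhB   [B ::= h B]
ehhhhB => ehhhhhB   [B ::= h B]
ehhhhhB => ehhhhhh   [B ::= h]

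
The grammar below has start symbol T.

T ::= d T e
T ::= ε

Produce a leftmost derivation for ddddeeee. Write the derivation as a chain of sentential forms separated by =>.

T => dTe => ddTee => dddTeee => ddddTeeee => ddddeeee

T => dTe   [T ::= d T e]
dTe => ddTee   [T ::= d T e]
ddTee => dddTeee   [T ::= d T e]
dddTeee => ddddTeeee   [T ::= d T e]
ddddTeeee => ddddeeee   [T ::= ε]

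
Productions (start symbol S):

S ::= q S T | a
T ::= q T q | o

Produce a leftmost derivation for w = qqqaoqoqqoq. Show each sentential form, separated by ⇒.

S ⇒ qST   [S ::= q S T]
qST ⇒ qqSTT   [S ::= q S T]
qqSTT ⇒ qqqSTTT   [S ::= q S T]
qqqSTTT ⇒ qqqaTTT   [S ::= a]
qqqaTTT ⇒ qqqaoTT   [T ::= o]
qqqaoTT ⇒ qqqaoqTqT   [T ::= q T q]
qqqaoqTqT ⇒ qqqaoqoqT   [T ::= o]
qqqaoqoqT ⇒ qqqaoqoqqTq   [T ::= q T q]
qqqaoqoqqTq ⇒ qqqaoqoqqoq   [T ::= o]

S⇒qST⇒qqSTT⇒qqqSTTT⇒qqqaTTT⇒qqqaoTT⇒qqqaoqTqT⇒qqqaoqoqT⇒qqqaoqoqqTq⇒qqqaoqoqqoq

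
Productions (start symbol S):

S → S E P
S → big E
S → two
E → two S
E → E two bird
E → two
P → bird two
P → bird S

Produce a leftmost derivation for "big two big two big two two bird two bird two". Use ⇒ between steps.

S ⇒ big E ⇒ big two S ⇒ big two S E P ⇒ big two big E E P ⇒ big two big two S E P ⇒ big two big two big E E P ⇒ big two big two big E two bird E P ⇒ big two big two big two two bird E P ⇒ big two big two big two two bird two P ⇒ big two big two big two two bird two bird two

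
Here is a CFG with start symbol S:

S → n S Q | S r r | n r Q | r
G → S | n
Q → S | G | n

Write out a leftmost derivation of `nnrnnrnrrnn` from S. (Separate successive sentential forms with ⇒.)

S ⇒ nSQ   [S → n S Q]
nSQ ⇒ nnSQQ   [S → n S Q]
nnSQQ ⇒ nnrQQ   [S → r]
nnrQQ ⇒ nnrSQ   [Q → S]
nnrSQ ⇒ nnrnSQQ   [S → n S Q]
nnrnSQQ ⇒ nnrnSrrQQ   [S → S r r]
nnrnSrrQQ ⇒ nnrnnrQrrQQ   [S → n r Q]
nnrnnrQrrQQ ⇒ nnrnnrnrrQQ   [Q → n]
nnrnnrnrrQQ ⇒ nnrnnrnrrnQ   [Q → n]
nnrnnrnrrnQ ⇒ nnrnnrnrrnn   [Q → n]

S ⇒ nSQ ⇒ nnSQQ ⇒ nnrQQ ⇒ nnrSQ ⇒ nnrnSQQ ⇒ nnrnSrrQQ ⇒ nnrnnrQrrQQ ⇒ nnrnnrnrrQQ ⇒ nnrnnrnrrnQ ⇒ nnrnnrnrrnn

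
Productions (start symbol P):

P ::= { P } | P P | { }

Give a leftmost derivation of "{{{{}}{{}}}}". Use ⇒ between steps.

P ⇒ {P}   [P ::= { P }]
{P} ⇒ {{P}}   [P ::= { P }]
{{P}} ⇒ {{PP}}   [P ::= P P]
{{PP}} ⇒ {{{P}P}}   [P ::= { P }]
{{{P}P}} ⇒ {{{{}}P}}   [P ::= { }]
{{{{}}P}} ⇒ {{{{}}{P}}}   [P ::= { P }]
{{{{}}{P}}} ⇒ {{{{}}{{}}}}   [P ::= { }]

P ⇒ {P} ⇒ {{P}} ⇒ {{PP}} ⇒ {{{P}P}} ⇒ {{{{}}P}} ⇒ {{{{}}{P}}} ⇒ {{{{}}{{}}}}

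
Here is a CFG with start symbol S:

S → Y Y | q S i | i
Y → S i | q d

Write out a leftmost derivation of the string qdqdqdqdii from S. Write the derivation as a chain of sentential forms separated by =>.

S => YY   [S → Y Y]
YY => qdY   [Y → q d]
qdY => qdSi   [Y → S i]
qdSi => qdYYi   [S → Y Y]
qdYYi => qdqdYi   [Y → q d]
qdqdYi => qdqdSii   [Y → S i]
qdqdSii => qdqdYYii   [S → Y Y]
qdqdYYii => qdqdqdYii   [Y → q d]
qdqdqdYii => qdqdqdqdii   [Y → q d]

S => YY => qdY => qdSi => qdYYi => qdqdYi => qdqdSii => qdqdYYii => qdqdqdYii => qdqdqdqdii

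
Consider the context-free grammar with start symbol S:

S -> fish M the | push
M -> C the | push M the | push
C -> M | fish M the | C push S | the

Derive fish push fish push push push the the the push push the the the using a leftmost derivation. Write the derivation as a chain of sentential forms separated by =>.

S => fish M the => fish push M the the => fish push C the the the => fish push C push S the the the => fish push fish M the push S the the the => fish push fish push M the the push S the the the => fish push fish push push M the the the push S the the the => fish push fish push push push the the the push S the the the => fish push fish push push push the the the push push the the the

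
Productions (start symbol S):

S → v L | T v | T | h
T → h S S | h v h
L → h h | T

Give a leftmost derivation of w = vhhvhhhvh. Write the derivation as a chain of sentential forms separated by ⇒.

S⇒vL⇒vT⇒vhSS⇒vhTvS⇒vhhSSvS⇒vhhvLSvS⇒vhhvhhSvS⇒vhhvhhhvS⇒vhhvhhhvh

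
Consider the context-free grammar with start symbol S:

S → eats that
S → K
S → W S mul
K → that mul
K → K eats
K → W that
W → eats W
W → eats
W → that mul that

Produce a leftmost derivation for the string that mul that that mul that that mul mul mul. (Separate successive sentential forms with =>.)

S => W S mul   [S → W S mul]
W S mul => that mul that S mul   [W → that mul that]
that mul that S mul => that mul that W S mul mul   [S → W S mul]
that mul that W S mul mul => that mul that that mul that S mul mul   [W → that mul that]
that mul that that mul that S mul mul => that mul that that mul that K mul mul   [S → K]
that mul that that mul that K mul mul => that mul that that mul that that mul mul mul   [K → that mul]

S => W S mul => that mul that S mul => that mul that W S mul mul => that mul that that mul that S mul mul => that mul that that mul that K mul mul => that mul that that mul that that mul mul mul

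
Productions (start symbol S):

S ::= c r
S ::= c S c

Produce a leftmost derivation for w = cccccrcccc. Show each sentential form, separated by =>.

S=>cSc=>ccScc=>cccSccc=>ccccScccc=>cccccrcccc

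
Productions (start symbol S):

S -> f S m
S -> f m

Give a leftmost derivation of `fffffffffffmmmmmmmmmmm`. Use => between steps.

S => fSm => ffSmm => fffSmmm => ffffSmmmm => fffffSmmmmm => ffffffSmmmmmm => fffffffSmmmmmmm => ffffffffSmmmmmmmm => fffffffffSmmmmmmmmm => ffffffffffSmmmmmmmmmm => fffffffffffmmmmmmmmmmm

S => fSm   [S -> f S m]
fSm => ffSmm   [S -> f S m]
ffSmm => fffSmmm   [S -> f S m]
fffSmmm => ffffSmmmm   [S -> f S m]
ffffSmmmm => fffffSmmmmm   [S -> f S m]
fffffSmmmmm => ffffffSmmmmmm   [S -> f S m]
ffffffSmmmmmm => fffffffSmmmmmmm   [S -> f S m]
fffffffSmmmmmmm => ffffffffSmmmmmmmm   [S -> f S m]
ffffffffSmmmmmmmm => fffffffffSmmmmmmmmm   [S -> f S m]
fffffffffSmmmmmmmmm => ffffffffffSmmmmmmmmmm   [S -> f S m]
ffffffffffSmmmmmmmmmm => fffffffffffmmmmmmmmmmm   [S -> f m]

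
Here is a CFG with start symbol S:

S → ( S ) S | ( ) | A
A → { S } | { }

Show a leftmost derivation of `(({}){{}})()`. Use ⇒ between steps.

S ⇒ (S)S   [S → ( S ) S]
(S)S ⇒ ((S)S)S   [S → ( S ) S]
((S)S)S ⇒ ((A)S)S   [S → A]
((A)S)S ⇒ (({})S)S   [A → { }]
(({})S)S ⇒ (({})A)S   [S → A]
(({})A)S ⇒ (({}){S})S   [A → { S }]
(({}){S})S ⇒ (({}){A})S   [S → A]
(({}){A})S ⇒ (({}){{}})S   [A → { }]
(({}){{}})S ⇒ (({}){{}})()   [S → ( )]

S ⇒ (S)S ⇒ ((S)S)S ⇒ ((A)S)S ⇒ (({})S)S ⇒ (({})A)S ⇒ (({}){S})S ⇒ (({}){A})S ⇒ (({}){{}})S ⇒ (({}){{}})()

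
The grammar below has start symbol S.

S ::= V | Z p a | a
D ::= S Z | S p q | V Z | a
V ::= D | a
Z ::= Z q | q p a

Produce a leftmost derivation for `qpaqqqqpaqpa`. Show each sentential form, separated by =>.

S=>V=>D=>SZ=>ZpaZ=>ZqpaZ=>ZqqpaZ=>ZqqqpaZ=>ZqqqqpaZ=>qpaqqqqpaZ=>qpaqqqqpaqpa

S => V   [S ::= V]
V => D   [V ::= D]
D => SZ   [D ::= S Z]
SZ => ZpaZ   [S ::= Z p a]
ZpaZ => ZqpaZ   [Z ::= Z q]
ZqpaZ => ZqqpaZ   [Z ::= Z q]
ZqqpaZ => ZqqqpaZ   [Z ::= Z q]
ZqqqpaZ => ZqqqqpaZ   [Z ::= Z q]
ZqqqqpaZ => qpaqqqqpaZ   [Z ::= q p a]
qpaqqqqpaZ => qpaqqqqpaqpa   [Z ::= q p a]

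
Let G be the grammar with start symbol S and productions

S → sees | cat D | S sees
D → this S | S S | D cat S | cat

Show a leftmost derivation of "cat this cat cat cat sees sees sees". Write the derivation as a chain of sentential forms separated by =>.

S => cat D => cat this S => cat this S sees => cat this cat D sees => cat this cat S S sees => cat this cat S sees S sees => cat this cat cat D sees S sees => cat this cat cat cat sees S sees => cat this cat cat cat sees sees sees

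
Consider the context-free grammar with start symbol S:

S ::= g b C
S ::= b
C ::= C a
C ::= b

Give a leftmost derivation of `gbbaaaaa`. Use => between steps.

S=>gbC=>gbCa=>gbCaa=>gbCaaa=>gbCaaaa=>gbCaaaaa=>gbbaaaaa

S => gbC   [S ::= g b C]
gbC => gbCa   [C ::= C a]
gbCa => gbCaa   [C ::= C a]
gbCaa => gbCaaa   [C ::= C a]
gbCaaa => gbCaaaa   [C ::= C a]
gbCaaaa => gbCaaaaa   [C ::= C a]
gbCaaaaa => gbbaaaaa   [C ::= b]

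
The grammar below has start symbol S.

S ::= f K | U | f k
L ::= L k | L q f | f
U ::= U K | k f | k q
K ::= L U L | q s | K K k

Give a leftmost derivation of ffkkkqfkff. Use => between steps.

S => fK   [S ::= f K]
fK => fLUL   [K ::= L U L]
fLUL => fLqfUL   [L ::= L q f]
fLqfUL => fLkqfUL   [L ::= L k]
fLkqfUL => fLkkqfUL   [L ::= L k]
fLkkqfUL => fLkkkqfUL   [L ::= L k]
fLkkkqfUL => ffkkkqfUL   [L ::= f]
ffkkkqfUL => ffkkkqfkfL   [U ::= k f]
ffkkkqfkfL => ffkkkqfkff   [L ::= f]

S => fK => fLUL => fLqfUL => fLkqfUL => fLkkqfUL => fLkkkqfUL => ffkkkqfUL => ffkkkqfkfL => ffkkkqfkff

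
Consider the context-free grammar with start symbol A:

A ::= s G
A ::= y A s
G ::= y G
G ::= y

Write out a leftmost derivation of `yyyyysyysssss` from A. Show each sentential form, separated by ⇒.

A ⇒ yAs ⇒ yyAss ⇒ yyyAsss ⇒ yyyyAssss ⇒ yyyyyAsssss ⇒ yyyyysGsssss ⇒ yyyyysyGsssss ⇒ yyyyysyysssss

A ⇒ yAs   [A ::= y A s]
yAs ⇒ yyAss   [A ::= y A s]
yyAss ⇒ yyyAsss   [A ::= y A s]
yyyAsss ⇒ yyyyAssss   [A ::= y A s]
yyyyAssss ⇒ yyyyyAsssss   [A ::= y A s]
yyyyyAsssss ⇒ yyyyysGsssss   [A ::= s G]
yyyyysGsssss ⇒ yyyyysyGsssss   [G ::= y G]
yyyyysyGsssss ⇒ yyyyysyysssss   [G ::= y]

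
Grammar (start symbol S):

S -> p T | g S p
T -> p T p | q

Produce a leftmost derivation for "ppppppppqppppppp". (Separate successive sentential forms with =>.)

S => pT => ppTp => pppTpp => ppppTppp => pppppTpppp => ppppppTppppp => pppppppTpppppp => ppppppppTppppppp => ppppppppqppppppp

S => pT   [S -> p T]
pT => ppTp   [T -> p T p]
ppTp => pppTpp   [T -> p T p]
pppTpp => ppppTppp   [T -> p T p]
ppppTppp => pppppTpppp   [T -> p T p]
pppppTpppp => ppppppTppppp   [T -> p T p]
ppppppTppppp => pppppppTpppppp   [T -> p T p]
pppppppTpppppp => ppppppppTppppppp   [T -> p T p]
ppppppppTppppppp => ppppppppqppppppp   [T -> q]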